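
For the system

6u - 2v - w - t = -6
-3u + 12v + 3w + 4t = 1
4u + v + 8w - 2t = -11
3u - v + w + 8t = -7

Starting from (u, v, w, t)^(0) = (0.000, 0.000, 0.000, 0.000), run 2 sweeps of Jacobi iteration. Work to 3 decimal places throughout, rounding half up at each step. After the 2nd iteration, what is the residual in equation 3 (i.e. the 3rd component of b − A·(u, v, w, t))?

2.115

Iteration 1:
  u = (-6 - (-2)·0.000 - (-1)·0.000 - (-1)·0.000) / (6) = -1.000
  v = (1 - (-3)·0.000 - (3)·0.000 - (4)·0.000) / (12) = 0.083
  w = (-11 - (4)·0.000 - (1)·0.000 - (-2)·0.000) / (8) = -1.375
  t = (-7 - (3)·0.000 - (-1)·0.000 - (1)·0.000) / (8) = -0.875
Iteration 2:
  u = (-6 - (-2)·0.083 - (-1)·-1.375 - (-1)·-0.875) / (6) = -1.347
  v = (1 - (-3)·-1.000 - (3)·-1.375 - (4)·-0.875) / (12) = 0.469
  w = (-11 - (4)·-1.000 - (1)·0.083 - (-2)·-0.875) / (8) = -1.104
  t = (-7 - (3)·-1.000 - (-1)·0.083 - (1)·-1.375) / (8) = -0.318
Residual b − A·x = (1.598, -4.085, 2.115, 1.158)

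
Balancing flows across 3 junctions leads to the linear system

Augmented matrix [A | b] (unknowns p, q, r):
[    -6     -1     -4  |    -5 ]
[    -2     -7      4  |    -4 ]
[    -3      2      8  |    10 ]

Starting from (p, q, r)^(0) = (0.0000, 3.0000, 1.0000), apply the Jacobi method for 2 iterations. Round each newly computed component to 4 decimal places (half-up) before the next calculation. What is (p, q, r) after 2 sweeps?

Iteration 1:
  p = (-5 - (-1)·3.0000 - (-4)·1.0000) / (-6) = -0.3333
  q = (-4 - (-2)·0.0000 - (4)·1.0000) / (-7) = 1.1429
  r = (10 - (-3)·0.0000 - (2)·3.0000) / (8) = 0.5000
Iteration 2:
  p = (-5 - (-1)·1.1429 - (-4)·0.5000) / (-6) = 0.3095
  q = (-4 - (-2)·-0.3333 - (4)·0.5000) / (-7) = 0.9524
  r = (10 - (-3)·-0.3333 - (2)·1.1429) / (8) = 0.8393

(0.3095, 0.9524, 0.8393)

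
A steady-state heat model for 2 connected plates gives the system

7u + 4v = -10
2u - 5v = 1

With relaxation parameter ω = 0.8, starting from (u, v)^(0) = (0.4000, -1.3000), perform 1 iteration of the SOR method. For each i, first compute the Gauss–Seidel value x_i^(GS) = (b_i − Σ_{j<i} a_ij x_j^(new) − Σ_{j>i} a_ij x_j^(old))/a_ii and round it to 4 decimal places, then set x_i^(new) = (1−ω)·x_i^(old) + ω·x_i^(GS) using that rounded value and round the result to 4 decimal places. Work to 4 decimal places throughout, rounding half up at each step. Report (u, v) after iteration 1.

(-0.4686, -0.5699)

Iteration 1:
  u: GS value = (-10 - (4)·-1.3000) / (7) = -0.6857;  u ← (1−ω)·0.4000 + ω·-0.6857 = -0.4686
  v: GS value = (1 - (2)·-0.4686) / (-5) = -0.3874;  v ← (1−ω)·-1.3000 + ω·-0.3874 = -0.5699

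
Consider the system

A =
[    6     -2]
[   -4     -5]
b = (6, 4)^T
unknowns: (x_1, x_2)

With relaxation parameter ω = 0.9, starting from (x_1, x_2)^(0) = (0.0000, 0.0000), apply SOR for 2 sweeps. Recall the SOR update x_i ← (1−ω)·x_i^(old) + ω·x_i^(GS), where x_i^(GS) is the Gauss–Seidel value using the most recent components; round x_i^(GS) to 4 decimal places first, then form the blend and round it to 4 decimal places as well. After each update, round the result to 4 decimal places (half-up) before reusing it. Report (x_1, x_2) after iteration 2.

Iteration 1:
  x_1: GS value = (6 - (-2)·0.0000) / (6) = 1.0000;  x_1 ← (1−ω)·0.0000 + ω·1.0000 = 0.9000
  x_2: GS value = (4 - (-4)·0.9000) / (-5) = -1.5200;  x_2 ← (1−ω)·0.0000 + ω·-1.5200 = -1.3680
Iteration 2:
  x_1: GS value = (6 - (-2)·-1.3680) / (6) = 0.5440;  x_1 ← (1−ω)·0.9000 + ω·0.5440 = 0.5796
  x_2: GS value = (4 - (-4)·0.5796) / (-5) = -1.2637;  x_2 ← (1−ω)·-1.3680 + ω·-1.2637 = -1.2741

(0.5796, -1.2741)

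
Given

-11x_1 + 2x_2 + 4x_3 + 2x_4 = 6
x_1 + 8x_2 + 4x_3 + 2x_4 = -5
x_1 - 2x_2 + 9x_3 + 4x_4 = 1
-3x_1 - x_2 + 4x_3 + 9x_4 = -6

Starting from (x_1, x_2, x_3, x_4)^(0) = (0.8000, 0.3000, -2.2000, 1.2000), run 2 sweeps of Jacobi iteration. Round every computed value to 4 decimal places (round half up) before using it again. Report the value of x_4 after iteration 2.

Iteration 1:
  x_1 = (6 - (2)·0.3000 - (4)·-2.2000 - (2)·1.2000) / (-11) = -1.0727
  x_2 = (-5 - (1)·0.8000 - (4)·-2.2000 - (2)·1.2000) / (8) = 0.0750
  x_3 = (1 - (1)·0.8000 - (-2)·0.3000 - (4)·1.2000) / (9) = -0.4444
  x_4 = (-6 - (-3)·0.8000 - (-1)·0.3000 - (4)·-2.2000) / (9) = 0.6111
Iteration 2:
  x_1 = (6 - (2)·0.0750 - (4)·-0.4444 - (2)·0.6111) / (-11) = -0.5823
  x_2 = (-5 - (1)·-1.0727 - (4)·-0.4444 - (2)·0.6111) / (8) = -0.4215
  x_3 = (1 - (1)·-1.0727 - (-2)·0.0750 - (4)·0.6111) / (9) = -0.0246
  x_4 = (-6 - (-3)·-1.0727 - (-1)·0.0750 - (4)·-0.4444) / (9) = -0.8184

-0.8184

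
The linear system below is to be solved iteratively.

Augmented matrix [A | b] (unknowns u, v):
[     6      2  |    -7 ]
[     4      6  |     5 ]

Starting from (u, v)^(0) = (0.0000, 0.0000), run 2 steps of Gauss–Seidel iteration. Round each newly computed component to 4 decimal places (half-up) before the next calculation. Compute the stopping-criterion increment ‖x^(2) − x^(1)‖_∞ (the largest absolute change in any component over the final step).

0.5370

Iteration 1:
  u = (-7 - (2)·0.0000) / (6) = -1.1667
  v = (5 - (4)·-1.1667) / (6) = 1.6111
Iteration 2:
  u = (-7 - (2)·1.6111) / (6) = -1.7037
  v = (5 - (4)·-1.7037) / (6) = 1.9691
Change: (-0.5370, 0.3580) → max |·| = 0.5370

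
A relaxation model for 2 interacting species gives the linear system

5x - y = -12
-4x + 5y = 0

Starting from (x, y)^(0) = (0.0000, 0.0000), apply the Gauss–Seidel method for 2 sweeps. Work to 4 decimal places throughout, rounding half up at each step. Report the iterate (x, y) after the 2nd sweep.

(-2.7840, -2.2272)

Iteration 1:
  x = (-12 - (-1)·0.0000) / (5) = -2.4000
  y = (0 - (-4)·-2.4000) / (5) = -1.9200
Iteration 2:
  x = (-12 - (-1)·-1.9200) / (5) = -2.7840
  y = (0 - (-4)·-2.7840) / (5) = -2.2272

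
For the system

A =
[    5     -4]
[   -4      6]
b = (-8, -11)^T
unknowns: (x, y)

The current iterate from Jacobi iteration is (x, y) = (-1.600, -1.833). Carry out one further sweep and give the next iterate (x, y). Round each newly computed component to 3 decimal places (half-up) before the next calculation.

One sweep:
  x = (-8 - (-4)·-1.833) / (5) = -3.066
  y = (-11 - (-4)·-1.600) / (6) = -2.900

(-3.066, -2.900)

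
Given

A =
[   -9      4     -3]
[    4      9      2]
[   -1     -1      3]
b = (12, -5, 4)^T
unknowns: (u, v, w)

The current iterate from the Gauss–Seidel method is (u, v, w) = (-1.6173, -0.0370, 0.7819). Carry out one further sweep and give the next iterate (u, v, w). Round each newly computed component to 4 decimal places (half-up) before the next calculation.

(-1.6104, -0.0136, 0.7920)

One sweep:
  u = (12 - (4)·-0.0370 - (-3)·0.7819) / (-9) = -1.6104
  v = (-5 - (4)·-1.6104 - (2)·0.7819) / (9) = -0.0136
  w = (4 - (-1)·-1.6104 - (-1)·-0.0136) / (3) = 0.7920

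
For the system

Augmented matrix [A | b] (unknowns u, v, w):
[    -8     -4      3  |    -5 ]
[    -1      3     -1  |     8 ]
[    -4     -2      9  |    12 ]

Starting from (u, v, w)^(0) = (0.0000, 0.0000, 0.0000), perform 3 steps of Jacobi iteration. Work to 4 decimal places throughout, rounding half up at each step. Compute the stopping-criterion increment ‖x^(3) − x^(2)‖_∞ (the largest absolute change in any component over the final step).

0.2253

Iteration 1:
  u = (-5 - (-4)·0.0000 - (3)·0.0000) / (-8) = 0.6250
  v = (8 - (-1)·0.0000 - (-1)·0.0000) / (3) = 2.6667
  w = (12 - (-4)·0.0000 - (-2)·0.0000) / (9) = 1.3333
Iteration 2:
  u = (-5 - (-4)·2.6667 - (3)·1.3333) / (-8) = -0.2084
  v = (8 - (-1)·0.6250 - (-1)·1.3333) / (3) = 3.3194
  w = (12 - (-4)·0.6250 - (-2)·2.6667) / (9) = 2.2037
Iteration 3:
  u = (-5 - (-4)·3.3194 - (3)·2.2037) / (-8) = -0.2083
  v = (8 - (-1)·-0.2084 - (-1)·2.2037) / (3) = 3.3318
  w = (12 - (-4)·-0.2084 - (-2)·3.3194) / (9) = 1.9784
Change: (0.0001, 0.0124, -0.2253) → max |·| = 0.2253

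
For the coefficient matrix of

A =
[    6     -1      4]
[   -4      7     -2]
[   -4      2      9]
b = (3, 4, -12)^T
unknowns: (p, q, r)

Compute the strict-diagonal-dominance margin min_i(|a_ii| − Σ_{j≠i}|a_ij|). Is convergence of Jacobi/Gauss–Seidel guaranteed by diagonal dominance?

row 1: |6| − (1+4) = 1
row 2: |7| − (4+2) = 1
row 3: |9| − (4+2) = 3
minimum over rows = 1 → strictly diagonally dominant (convergence guaranteed)

1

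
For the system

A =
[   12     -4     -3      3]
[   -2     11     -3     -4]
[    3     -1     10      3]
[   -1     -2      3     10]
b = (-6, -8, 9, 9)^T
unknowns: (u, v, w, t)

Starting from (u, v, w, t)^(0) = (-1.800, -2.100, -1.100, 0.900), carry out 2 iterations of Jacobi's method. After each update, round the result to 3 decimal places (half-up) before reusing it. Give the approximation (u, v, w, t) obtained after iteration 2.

(-0.760, -0.545, 1.118, 0.237)

Iteration 1:
  u = (-6 - (-4)·-2.100 - (-3)·-1.100 - (3)·0.900) / (12) = -1.700
  v = (-8 - (-2)·-1.800 - (-3)·-1.100 - (-4)·0.900) / (11) = -1.027
  w = (9 - (3)·-1.800 - (-1)·-2.100 - (3)·0.900) / (10) = 0.960
  t = (9 - (-1)·-1.800 - (-2)·-2.100 - (3)·-1.100) / (10) = 0.630
Iteration 2:
  u = (-6 - (-4)·-1.027 - (-3)·0.960 - (3)·0.630) / (12) = -0.760
  v = (-8 - (-2)·-1.700 - (-3)·0.960 - (-4)·0.630) / (11) = -0.545
  w = (9 - (3)·-1.700 - (-1)·-1.027 - (3)·0.630) / (10) = 1.118
  t = (9 - (-1)·-1.700 - (-2)·-1.027 - (3)·0.960) / (10) = 0.237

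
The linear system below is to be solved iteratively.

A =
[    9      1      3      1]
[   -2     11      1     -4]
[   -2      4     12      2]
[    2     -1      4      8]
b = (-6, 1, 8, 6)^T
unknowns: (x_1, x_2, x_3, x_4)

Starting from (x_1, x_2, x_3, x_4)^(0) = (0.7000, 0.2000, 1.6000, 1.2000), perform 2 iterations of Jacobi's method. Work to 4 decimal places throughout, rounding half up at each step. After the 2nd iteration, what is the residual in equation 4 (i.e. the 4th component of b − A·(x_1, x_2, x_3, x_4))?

-0.9001

Iteration 1:
  x_1 = (-6 - (1)·0.2000 - (3)·1.6000 - (1)·1.2000) / (9) = -1.3556
  x_2 = (1 - (-2)·0.7000 - (1)·1.6000 - (-4)·1.2000) / (11) = 0.5091
  x_3 = (8 - (-2)·0.7000 - (4)·0.2000 - (2)·1.2000) / (12) = 0.5167
  x_4 = (6 - (2)·0.7000 - (-1)·0.2000 - (4)·1.6000) / (8) = -0.2000
Iteration 2:
  x_1 = (-6 - (1)·0.5091 - (3)·0.5167 - (1)·-0.2000) / (9) = -0.8732
  x_2 = (1 - (-2)·-1.3556 - (1)·0.5167 - (-4)·-0.2000) / (11) = -0.2753
  x_3 = (8 - (-2)·-1.3556 - (4)·0.5091 - (2)·-0.2000) / (12) = 0.3044
  x_4 = (6 - (2)·-1.3556 - (-1)·0.5091 - (4)·0.5167) / (8) = 0.8942
Residual b − A·x = (0.3267, 5.5543, 1.9136, -0.9001)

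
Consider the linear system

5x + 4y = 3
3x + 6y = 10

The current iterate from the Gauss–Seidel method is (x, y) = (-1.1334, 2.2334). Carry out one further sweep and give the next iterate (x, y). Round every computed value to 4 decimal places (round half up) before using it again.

One sweep:
  x = (3 - (4)·2.2334) / (5) = -1.1867
  y = (10 - (3)·-1.1867) / (6) = 2.2600

(-1.1867, 2.2600)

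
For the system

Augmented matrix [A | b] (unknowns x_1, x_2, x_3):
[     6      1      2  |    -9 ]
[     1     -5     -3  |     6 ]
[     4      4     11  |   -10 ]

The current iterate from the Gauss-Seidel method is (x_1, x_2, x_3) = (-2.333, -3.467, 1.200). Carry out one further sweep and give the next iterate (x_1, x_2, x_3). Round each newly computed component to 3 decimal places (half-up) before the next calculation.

(-1.322, -2.184, 0.366)

One sweep:
  x_1 = (-9 - (1)·-3.467 - (2)·1.200) / (6) = -1.322
  x_2 = (6 - (1)·-1.322 - (-3)·1.200) / (-5) = -2.184
  x_3 = (-10 - (4)·-1.322 - (4)·-2.184) / (11) = 0.366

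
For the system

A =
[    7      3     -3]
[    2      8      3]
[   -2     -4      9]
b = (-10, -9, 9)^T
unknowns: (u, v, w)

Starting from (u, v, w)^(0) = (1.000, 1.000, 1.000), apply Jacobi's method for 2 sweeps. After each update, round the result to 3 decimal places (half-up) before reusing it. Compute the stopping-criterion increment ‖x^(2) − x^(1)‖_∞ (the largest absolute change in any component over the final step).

Iteration 1:
  u = (-10 - (3)·1.000 - (-3)·1.000) / (7) = -1.429
  v = (-9 - (2)·1.000 - (3)·1.000) / (8) = -1.750
  w = (9 - (-2)·1.000 - (-4)·1.000) / (9) = 1.667
Iteration 2:
  u = (-10 - (3)·-1.750 - (-3)·1.667) / (7) = 0.036
  v = (-9 - (2)·-1.429 - (3)·1.667) / (8) = -1.393
  w = (9 - (-2)·-1.429 - (-4)·-1.750) / (9) = -0.095
Change: (1.465, 0.357, -1.762) → max |·| = 1.762

1.762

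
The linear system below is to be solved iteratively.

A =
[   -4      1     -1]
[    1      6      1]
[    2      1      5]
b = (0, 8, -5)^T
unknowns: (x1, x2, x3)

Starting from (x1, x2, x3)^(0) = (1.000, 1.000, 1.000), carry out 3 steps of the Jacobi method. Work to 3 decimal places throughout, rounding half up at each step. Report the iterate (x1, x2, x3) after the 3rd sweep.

Iteration 1:
  x1 = (0 - (1)·1.000 - (-1)·1.000) / (-4) = 0.000
  x2 = (8 - (1)·1.000 - (1)·1.000) / (6) = 1.000
  x3 = (-5 - (2)·1.000 - (1)·1.000) / (5) = -1.600
Iteration 2:
  x1 = (0 - (1)·1.000 - (-1)·-1.600) / (-4) = 0.650
  x2 = (8 - (1)·0.000 - (1)·-1.600) / (6) = 1.600
  x3 = (-5 - (2)·0.000 - (1)·1.000) / (5) = -1.200
Iteration 3:
  x1 = (0 - (1)·1.600 - (-1)·-1.200) / (-4) = 0.700
  x2 = (8 - (1)·0.650 - (1)·-1.200) / (6) = 1.425
  x3 = (-5 - (2)·0.650 - (1)·1.600) / (5) = -1.580

(0.700, 1.425, -1.580)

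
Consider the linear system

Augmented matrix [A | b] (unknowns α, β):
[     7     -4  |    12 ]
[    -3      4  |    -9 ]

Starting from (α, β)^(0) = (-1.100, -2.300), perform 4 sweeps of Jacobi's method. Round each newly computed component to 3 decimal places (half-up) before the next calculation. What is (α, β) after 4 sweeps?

Iteration 1:
  α = (12 - (-4)·-2.300) / (7) = 0.400
  β = (-9 - (-3)·-1.100) / (4) = -3.075
Iteration 2:
  α = (12 - (-4)·-3.075) / (7) = -0.043
  β = (-9 - (-3)·0.400) / (4) = -1.950
Iteration 3:
  α = (12 - (-4)·-1.950) / (7) = 0.600
  β = (-9 - (-3)·-0.043) / (4) = -2.282
Iteration 4:
  α = (12 - (-4)·-2.282) / (7) = 0.410
  β = (-9 - (-3)·0.600) / (4) = -1.800

(0.410, -1.800)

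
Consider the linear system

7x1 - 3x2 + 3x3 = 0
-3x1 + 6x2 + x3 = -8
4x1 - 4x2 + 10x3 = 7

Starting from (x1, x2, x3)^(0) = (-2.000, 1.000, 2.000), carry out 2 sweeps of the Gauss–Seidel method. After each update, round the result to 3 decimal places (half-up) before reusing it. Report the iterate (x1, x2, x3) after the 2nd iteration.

(-0.857, -1.782, 0.330)

Iteration 1:
  x1 = (0 - (-3)·1.000 - (3)·2.000) / (7) = -0.429
  x2 = (-8 - (-3)·-0.429 - (1)·2.000) / (6) = -1.881
  x3 = (7 - (4)·-0.429 - (-4)·-1.881) / (10) = 0.119
Iteration 2:
  x1 = (0 - (-3)·-1.881 - (3)·0.119) / (7) = -0.857
  x2 = (-8 - (-3)·-0.857 - (1)·0.119) / (6) = -1.782
  x3 = (7 - (4)·-0.857 - (-4)·-1.782) / (10) = 0.330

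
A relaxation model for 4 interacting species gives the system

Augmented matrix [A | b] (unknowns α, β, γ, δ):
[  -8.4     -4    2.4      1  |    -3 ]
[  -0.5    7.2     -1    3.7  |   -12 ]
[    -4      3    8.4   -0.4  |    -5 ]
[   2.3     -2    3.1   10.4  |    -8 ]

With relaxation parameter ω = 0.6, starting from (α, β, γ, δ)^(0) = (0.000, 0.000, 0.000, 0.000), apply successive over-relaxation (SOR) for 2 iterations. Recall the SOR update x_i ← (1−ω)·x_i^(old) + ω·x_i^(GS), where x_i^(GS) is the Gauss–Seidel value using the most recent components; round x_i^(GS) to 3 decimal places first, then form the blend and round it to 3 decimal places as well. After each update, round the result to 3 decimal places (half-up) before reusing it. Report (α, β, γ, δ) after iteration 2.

Iteration 1:
  α: GS value = (-3 - (-4)·0.000 - (2.4)·0.000 - (1)·0.000) / (-8.4) = 0.357;  α ← (1−ω)·0.000 + ω·0.357 = 0.214
  β: GS value = (-12 - (-0.5)·0.214 - (-1)·0.000 - (3.7)·0.000) / (7.2) = -1.652;  β ← (1−ω)·0.000 + ω·-1.652 = -0.991
  γ: GS value = (-5 - (-4)·0.214 - (3)·-0.991 - (-0.4)·0.000) / (8.4) = -0.139;  γ ← (1−ω)·0.000 + ω·-0.139 = -0.083
  δ: GS value = (-8 - (2.3)·0.214 - (-2)·-0.991 - (3.1)·-0.083) / (10.4) = -0.982;  δ ← (1−ω)·0.000 + ω·-0.982 = -0.589
Iteration 2:
  α: GS value = (-3 - (-4)·-0.991 - (2.4)·-0.083 - (1)·-0.589) / (-8.4) = 0.735;  α ← (1−ω)·0.214 + ω·0.735 = 0.527
  β: GS value = (-12 - (-0.5)·0.527 - (-1)·-0.083 - (3.7)·-0.589) / (7.2) = -1.339;  β ← (1−ω)·-0.991 + ω·-1.339 = -1.200
  γ: GS value = (-5 - (-4)·0.527 - (3)·-1.200 - (-0.4)·-0.589) / (8.4) = 0.056;  γ ← (1−ω)·-0.083 + ω·0.056 = 0.000
  δ: GS value = (-8 - (2.3)·0.527 - (-2)·-1.200 - (3.1)·0.000) / (10.4) = -1.117;  δ ← (1−ω)·-0.589 + ω·-1.117 = -0.906

(0.527, -1.200, 0.000, -0.906)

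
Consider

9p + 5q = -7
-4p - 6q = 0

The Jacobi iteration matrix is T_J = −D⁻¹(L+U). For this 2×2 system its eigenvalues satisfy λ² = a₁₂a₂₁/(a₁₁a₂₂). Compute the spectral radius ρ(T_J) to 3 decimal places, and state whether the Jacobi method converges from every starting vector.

0.609

a₁₂a₂₁/(a₁₁a₂₂) = (5)·(-4) / ((9)·(-6)) = 0.370370
ρ = √|0.370370| = √0.370370 = 0.609
ρ < 1, so Jacobi converges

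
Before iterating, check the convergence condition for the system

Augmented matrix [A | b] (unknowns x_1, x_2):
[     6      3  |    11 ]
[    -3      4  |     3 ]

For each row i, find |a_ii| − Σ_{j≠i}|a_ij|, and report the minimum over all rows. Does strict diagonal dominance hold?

1

row 1: |6| − (3) = 3
row 2: |4| − (3) = 1
minimum over rows = 1 → strictly diagonally dominant (convergence guaranteed)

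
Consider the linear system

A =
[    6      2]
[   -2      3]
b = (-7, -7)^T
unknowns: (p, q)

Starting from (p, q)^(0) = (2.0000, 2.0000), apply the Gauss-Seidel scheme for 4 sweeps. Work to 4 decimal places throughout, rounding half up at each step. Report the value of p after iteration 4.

Iteration 1:
  p = (-7 - (2)·2.0000) / (6) = -1.8333
  q = (-7 - (-2)·-1.8333) / (3) = -3.5555
Iteration 2:
  p = (-7 - (2)·-3.5555) / (6) = 0.0185
  q = (-7 - (-2)·0.0185) / (3) = -2.3210
Iteration 3:
  p = (-7 - (2)·-2.3210) / (6) = -0.3930
  q = (-7 - (-2)·-0.3930) / (3) = -2.5953
Iteration 4:
  p = (-7 - (2)·-2.5953) / (6) = -0.3016
  q = (-7 - (-2)·-0.3016) / (3) = -2.5344

-0.3016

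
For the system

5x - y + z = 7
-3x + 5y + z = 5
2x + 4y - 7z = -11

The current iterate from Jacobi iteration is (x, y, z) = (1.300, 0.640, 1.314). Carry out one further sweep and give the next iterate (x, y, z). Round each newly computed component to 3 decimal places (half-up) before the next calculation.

One sweep:
  x = (7 - (-1)·0.640 - (1)·1.314) / (5) = 1.265
  y = (5 - (-3)·1.300 - (1)·1.314) / (5) = 1.517
  z = (-11 - (2)·1.300 - (4)·0.640) / (-7) = 2.309

(1.265, 1.517, 2.309)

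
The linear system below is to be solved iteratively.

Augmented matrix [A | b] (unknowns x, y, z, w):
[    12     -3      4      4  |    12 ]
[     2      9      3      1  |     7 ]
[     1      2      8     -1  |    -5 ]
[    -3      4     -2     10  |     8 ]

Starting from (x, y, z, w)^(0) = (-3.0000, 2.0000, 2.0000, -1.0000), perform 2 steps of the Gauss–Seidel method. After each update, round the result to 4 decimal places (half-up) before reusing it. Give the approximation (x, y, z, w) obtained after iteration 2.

Iteration 1:
  x = (12 - (-3)·2.0000 - (4)·2.0000 - (4)·-1.0000) / (12) = 1.1667
  y = (7 - (2)·1.1667 - (3)·2.0000 - (1)·-1.0000) / (9) = -0.0370
  z = (-5 - (1)·1.1667 - (2)·-0.0370 - (-1)·-1.0000) / (8) = -0.8866
  w = (8 - (-3)·1.1667 - (4)·-0.0370 - (-2)·-0.8866) / (10) = 0.9875
Iteration 2:
  x = (12 - (-3)·-0.0370 - (4)·-0.8866 - (4)·0.9875) / (12) = 0.9571
  y = (7 - (2)·0.9571 - (3)·-0.8866 - (1)·0.9875) / (9) = 0.7509
  z = (-5 - (1)·0.9571 - (2)·0.7509 - (-1)·0.9875) / (8) = -0.8089
  w = (8 - (-3)·0.9571 - (4)·0.7509 - (-2)·-0.8089) / (10) = 0.6250

(0.9571, 0.7509, -0.8089, 0.6250)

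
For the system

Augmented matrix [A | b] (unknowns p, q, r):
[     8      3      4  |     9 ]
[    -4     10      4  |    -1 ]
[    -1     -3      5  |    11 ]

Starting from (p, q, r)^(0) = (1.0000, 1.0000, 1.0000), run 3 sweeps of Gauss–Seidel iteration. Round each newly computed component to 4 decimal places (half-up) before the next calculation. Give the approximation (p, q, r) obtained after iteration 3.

Iteration 1:
  p = (9 - (3)·1.0000 - (4)·1.0000) / (8) = 0.2500
  q = (-1 - (-4)·0.2500 - (4)·1.0000) / (10) = -0.4000
  r = (11 - (-1)·0.2500 - (-3)·-0.4000) / (5) = 2.0100
Iteration 2:
  p = (9 - (3)·-0.4000 - (4)·2.0100) / (8) = 0.2700
  q = (-1 - (-4)·0.2700 - (4)·2.0100) / (10) = -0.7960
  r = (11 - (-1)·0.2700 - (-3)·-0.7960) / (5) = 1.7764
Iteration 3:
  p = (9 - (3)·-0.7960 - (4)·1.7764) / (8) = 0.5353
  q = (-1 - (-4)·0.5353 - (4)·1.7764) / (10) = -0.5964
  r = (11 - (-1)·0.5353 - (-3)·-0.5964) / (5) = 1.9492

(0.5353, -0.5964, 1.9492)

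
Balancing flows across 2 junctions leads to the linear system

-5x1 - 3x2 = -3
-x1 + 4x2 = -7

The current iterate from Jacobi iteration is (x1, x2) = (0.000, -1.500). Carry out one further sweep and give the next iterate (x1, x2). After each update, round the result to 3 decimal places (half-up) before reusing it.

(1.500, -1.750)

One sweep:
  x1 = (-3 - (-3)·-1.500) / (-5) = 1.500
  x2 = (-7 - (-1)·0.000) / (4) = -1.750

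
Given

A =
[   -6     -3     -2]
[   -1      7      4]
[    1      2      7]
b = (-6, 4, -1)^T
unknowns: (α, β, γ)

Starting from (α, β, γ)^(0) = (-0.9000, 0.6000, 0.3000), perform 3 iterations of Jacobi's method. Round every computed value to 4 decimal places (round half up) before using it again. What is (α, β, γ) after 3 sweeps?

(0.7204, 0.8787, -0.4933)

Iteration 1:
  α = (-6 - (-3)·0.6000 - (-2)·0.3000) / (-6) = 0.6000
  β = (4 - (-1)·-0.9000 - (4)·0.3000) / (7) = 0.2714
  γ = (-1 - (1)·-0.9000 - (2)·0.6000) / (7) = -0.1857
Iteration 2:
  α = (-6 - (-3)·0.2714 - (-2)·-0.1857) / (-6) = 0.9262
  β = (4 - (-1)·0.6000 - (4)·-0.1857) / (7) = 0.7633
  γ = (-1 - (1)·0.6000 - (2)·0.2714) / (7) = -0.3061
Iteration 3:
  α = (-6 - (-3)·0.7633 - (-2)·-0.3061) / (-6) = 0.7204
  β = (4 - (-1)·0.9262 - (4)·-0.3061) / (7) = 0.8787
  γ = (-1 - (1)·0.9262 - (2)·0.7633) / (7) = -0.4933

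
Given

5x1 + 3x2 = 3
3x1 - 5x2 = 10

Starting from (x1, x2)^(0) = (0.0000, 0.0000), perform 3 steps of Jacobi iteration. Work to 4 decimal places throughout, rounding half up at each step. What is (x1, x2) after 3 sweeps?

(1.5840, -0.9200)

Iteration 1:
  x1 = (3 - (3)·0.0000) / (5) = 0.6000
  x2 = (10 - (3)·0.0000) / (-5) = -2.0000
Iteration 2:
  x1 = (3 - (3)·-2.0000) / (5) = 1.8000
  x2 = (10 - (3)·0.6000) / (-5) = -1.6400
Iteration 3:
  x1 = (3 - (3)·-1.6400) / (5) = 1.5840
  x2 = (10 - (3)·1.8000) / (-5) = -0.9200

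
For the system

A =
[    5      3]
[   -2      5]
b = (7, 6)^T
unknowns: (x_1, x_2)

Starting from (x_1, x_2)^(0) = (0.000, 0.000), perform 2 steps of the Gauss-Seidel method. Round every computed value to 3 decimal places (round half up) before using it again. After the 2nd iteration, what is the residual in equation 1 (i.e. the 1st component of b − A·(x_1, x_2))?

Iteration 1:
  x_1 = (7 - (3)·0.000) / (5) = 1.400
  x_2 = (6 - (-2)·1.400) / (5) = 1.760
Iteration 2:
  x_1 = (7 - (3)·1.760) / (5) = 0.344
  x_2 = (6 - (-2)·0.344) / (5) = 1.338
Residual b − A·x = (1.266, -0.002)

1.266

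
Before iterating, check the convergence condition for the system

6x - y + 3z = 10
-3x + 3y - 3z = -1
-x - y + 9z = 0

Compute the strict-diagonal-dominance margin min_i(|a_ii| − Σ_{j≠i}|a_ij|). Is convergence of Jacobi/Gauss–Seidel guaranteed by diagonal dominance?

-3

row 1: |6| − (1+3) = 2
row 2: |3| − (3+3) = -3
row 3: |9| − (1+1) = 7
minimum over rows = -3 → not strictly diagonally dominant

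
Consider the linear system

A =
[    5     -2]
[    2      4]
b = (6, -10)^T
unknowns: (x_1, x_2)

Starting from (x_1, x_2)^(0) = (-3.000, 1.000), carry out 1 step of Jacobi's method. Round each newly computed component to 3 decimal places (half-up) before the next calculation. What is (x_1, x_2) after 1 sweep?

(1.600, -1.000)

Iteration 1:
  x_1 = (6 - (-2)·1.000) / (5) = 1.600
  x_2 = (-10 - (2)·-3.000) / (4) = -1.000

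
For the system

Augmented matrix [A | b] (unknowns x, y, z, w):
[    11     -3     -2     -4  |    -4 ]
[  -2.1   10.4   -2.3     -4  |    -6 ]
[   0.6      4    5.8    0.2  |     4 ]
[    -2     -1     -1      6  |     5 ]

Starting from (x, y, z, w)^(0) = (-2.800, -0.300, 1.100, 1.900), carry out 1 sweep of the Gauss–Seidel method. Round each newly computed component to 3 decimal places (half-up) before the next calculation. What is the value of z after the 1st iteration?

Iteration 1:
  x = (-4 - (-3)·-0.300 - (-2)·1.100 - (-4)·1.900) / (11) = 0.445
  y = (-6 - (-2.1)·0.445 - (-2.3)·1.100 - (-4)·1.900) / (10.4) = 0.487
  z = (4 - (0.6)·0.445 - (4)·0.487 - (0.2)·1.900) / (5.8) = 0.242
  w = (5 - (-2)·0.445 - (-1)·0.487 - (-1)·0.242) / (6) = 1.103

0.242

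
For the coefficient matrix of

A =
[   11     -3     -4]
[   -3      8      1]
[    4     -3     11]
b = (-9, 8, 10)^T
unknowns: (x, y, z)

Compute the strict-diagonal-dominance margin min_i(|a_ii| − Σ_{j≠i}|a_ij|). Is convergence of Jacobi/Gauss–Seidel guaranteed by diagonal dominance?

row 1: |11| − (3+4) = 4
row 2: |8| − (3+1) = 4
row 3: |11| − (4+3) = 4
minimum over rows = 4 → strictly diagonally dominant (convergence guaranteed)

4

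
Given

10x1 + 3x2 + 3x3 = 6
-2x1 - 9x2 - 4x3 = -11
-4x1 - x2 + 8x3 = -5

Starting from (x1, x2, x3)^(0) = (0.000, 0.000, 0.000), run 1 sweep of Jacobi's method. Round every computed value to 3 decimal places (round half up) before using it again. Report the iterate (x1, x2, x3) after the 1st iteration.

(0.600, 1.222, -0.625)

Iteration 1:
  x1 = (6 - (3)·0.000 - (3)·0.000) / (10) = 0.600
  x2 = (-11 - (-2)·0.000 - (-4)·0.000) / (-9) = 1.222
  x3 = (-5 - (-4)·0.000 - (-1)·0.000) / (8) = -0.625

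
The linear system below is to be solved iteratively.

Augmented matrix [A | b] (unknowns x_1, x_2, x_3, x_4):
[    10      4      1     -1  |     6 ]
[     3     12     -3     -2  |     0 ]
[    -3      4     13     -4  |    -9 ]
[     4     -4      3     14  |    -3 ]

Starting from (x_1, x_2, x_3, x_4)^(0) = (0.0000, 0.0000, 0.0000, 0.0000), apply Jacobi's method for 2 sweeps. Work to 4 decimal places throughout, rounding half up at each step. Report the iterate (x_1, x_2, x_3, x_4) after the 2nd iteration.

(0.6478, -0.3588, -0.6198, -0.2374)

Iteration 1:
  x_1 = (6 - (4)·0.0000 - (1)·0.0000 - (-1)·0.0000) / (10) = 0.6000
  x_2 = (0 - (3)·0.0000 - (-3)·0.0000 - (-2)·0.0000) / (12) = 0.0000
  x_3 = (-9 - (-3)·0.0000 - (4)·0.0000 - (-4)·0.0000) / (13) = -0.6923
  x_4 = (-3 - (4)·0.0000 - (-4)·0.0000 - (3)·0.0000) / (14) = -0.2143
Iteration 2:
  x_1 = (6 - (4)·0.0000 - (1)·-0.6923 - (-1)·-0.2143) / (10) = 0.6478
  x_2 = (0 - (3)·0.6000 - (-3)·-0.6923 - (-2)·-0.2143) / (12) = -0.3588
  x_3 = (-9 - (-3)·0.6000 - (4)·0.0000 - (-4)·-0.2143) / (13) = -0.6198
  x_4 = (-3 - (4)·0.6000 - (-4)·0.0000 - (3)·-0.6923) / (14) = -0.2374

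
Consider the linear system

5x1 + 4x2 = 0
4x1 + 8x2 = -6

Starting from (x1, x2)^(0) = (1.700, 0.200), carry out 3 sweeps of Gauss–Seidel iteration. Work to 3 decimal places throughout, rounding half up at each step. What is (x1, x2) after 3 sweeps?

Iteration 1:
  x1 = (0 - (4)·0.200) / (5) = -0.160
  x2 = (-6 - (4)·-0.160) / (8) = -0.670
Iteration 2:
  x1 = (0 - (4)·-0.670) / (5) = 0.536
  x2 = (-6 - (4)·0.536) / (8) = -1.018
Iteration 3:
  x1 = (0 - (4)·-1.018) / (5) = 0.814
  x2 = (-6 - (4)·0.814) / (8) = -1.157

(0.814, -1.157)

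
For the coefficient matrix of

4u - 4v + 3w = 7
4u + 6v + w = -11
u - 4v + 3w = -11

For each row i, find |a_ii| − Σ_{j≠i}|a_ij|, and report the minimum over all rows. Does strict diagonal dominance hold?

row 1: |4| − (4+3) = -3
row 2: |6| − (4+1) = 1
row 3: |3| − (1+4) = -2
minimum over rows = -3 → not strictly diagonally dominant

-3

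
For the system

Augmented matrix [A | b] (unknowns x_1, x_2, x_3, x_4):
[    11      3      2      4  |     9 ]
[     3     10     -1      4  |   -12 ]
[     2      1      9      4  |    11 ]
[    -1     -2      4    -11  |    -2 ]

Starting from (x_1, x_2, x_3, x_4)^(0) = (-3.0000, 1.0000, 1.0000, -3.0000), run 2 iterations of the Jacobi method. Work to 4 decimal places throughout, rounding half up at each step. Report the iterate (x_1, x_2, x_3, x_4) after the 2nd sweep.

Iteration 1:
  x_1 = (9 - (3)·1.0000 - (2)·1.0000 - (4)·-3.0000) / (11) = 1.4545
  x_2 = (-12 - (3)·-3.0000 - (-1)·1.0000 - (4)·-3.0000) / (10) = 1.0000
  x_3 = (11 - (2)·-3.0000 - (1)·1.0000 - (4)·-3.0000) / (9) = 3.1111
  x_4 = (-2 - (-1)·-3.0000 - (-2)·1.0000 - (4)·1.0000) / (-11) = 0.6364
Iteration 2:
  x_1 = (9 - (3)·1.0000 - (2)·3.1111 - (4)·0.6364) / (11) = -0.2516
  x_2 = (-12 - (3)·1.4545 - (-1)·3.1111 - (4)·0.6364) / (10) = -1.5798
  x_3 = (11 - (2)·1.4545 - (1)·1.0000 - (4)·0.6364) / (9) = 0.5050
  x_4 = (-2 - (-1)·1.4545 - (-2)·1.0000 - (4)·3.1111) / (-11) = 0.9991

(-0.2516, -1.5798, 0.5050, 0.9991)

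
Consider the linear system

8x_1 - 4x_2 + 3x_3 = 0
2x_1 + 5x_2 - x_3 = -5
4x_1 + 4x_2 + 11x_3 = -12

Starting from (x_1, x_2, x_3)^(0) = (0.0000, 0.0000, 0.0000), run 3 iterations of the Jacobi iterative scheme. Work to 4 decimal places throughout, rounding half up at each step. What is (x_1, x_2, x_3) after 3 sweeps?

Iteration 1:
  x_1 = (0 - (-4)·0.0000 - (3)·0.0000) / (8) = 0.0000
  x_2 = (-5 - (2)·0.0000 - (-1)·0.0000) / (5) = -1.0000
  x_3 = (-12 - (4)·0.0000 - (4)·0.0000) / (11) = -1.0909
Iteration 2:
  x_1 = (0 - (-4)·-1.0000 - (3)·-1.0909) / (8) = -0.0909
  x_2 = (-5 - (2)·0.0000 - (-1)·-1.0909) / (5) = -1.2182
  x_3 = (-12 - (4)·0.0000 - (4)·-1.0000) / (11) = -0.7273
Iteration 3:
  x_1 = (0 - (-4)·-1.2182 - (3)·-0.7273) / (8) = -0.3364
  x_2 = (-5 - (2)·-0.0909 - (-1)·-0.7273) / (5) = -1.1091
  x_3 = (-12 - (4)·-0.0909 - (4)·-1.2182) / (11) = -0.6149

(-0.3364, -1.1091, -0.6149)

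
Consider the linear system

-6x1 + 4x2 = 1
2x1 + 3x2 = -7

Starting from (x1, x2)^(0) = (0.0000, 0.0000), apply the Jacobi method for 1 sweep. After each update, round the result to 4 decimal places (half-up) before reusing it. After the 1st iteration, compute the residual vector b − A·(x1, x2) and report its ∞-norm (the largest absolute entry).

9.3330

Iteration 1:
  x1 = (1 - (4)·0.0000) / (-6) = -0.1667
  x2 = (-7 - (2)·0.0000) / (3) = -2.3333
Residual b − A·x = (9.3330, 0.3333); ∞-norm = 9.3330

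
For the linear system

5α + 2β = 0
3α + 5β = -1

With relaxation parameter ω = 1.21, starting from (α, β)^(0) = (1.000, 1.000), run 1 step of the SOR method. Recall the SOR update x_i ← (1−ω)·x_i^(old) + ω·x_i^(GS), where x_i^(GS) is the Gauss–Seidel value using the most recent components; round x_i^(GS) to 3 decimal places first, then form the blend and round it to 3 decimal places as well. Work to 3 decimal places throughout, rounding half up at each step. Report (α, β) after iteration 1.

Iteration 1:
  α: GS value = (0 - (2)·1.000) / (5) = -0.400;  α ← (1−ω)·1.000 + ω·-0.400 = -0.694
  β: GS value = (-1 - (3)·-0.694) / (5) = 0.216;  β ← (1−ω)·1.000 + ω·0.216 = 0.051

(-0.694, 0.051)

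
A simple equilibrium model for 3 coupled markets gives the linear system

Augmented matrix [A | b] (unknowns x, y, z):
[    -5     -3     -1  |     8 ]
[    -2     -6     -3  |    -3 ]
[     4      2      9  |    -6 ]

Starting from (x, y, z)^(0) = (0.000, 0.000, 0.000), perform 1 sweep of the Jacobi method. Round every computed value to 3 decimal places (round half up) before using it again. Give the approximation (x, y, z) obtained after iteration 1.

(-1.600, 0.500, -0.667)

Iteration 1:
  x = (8 - (-3)·0.000 - (-1)·0.000) / (-5) = -1.600
  y = (-3 - (-2)·0.000 - (-3)·0.000) / (-6) = 0.500
  z = (-6 - (4)·0.000 - (2)·0.000) / (9) = -0.667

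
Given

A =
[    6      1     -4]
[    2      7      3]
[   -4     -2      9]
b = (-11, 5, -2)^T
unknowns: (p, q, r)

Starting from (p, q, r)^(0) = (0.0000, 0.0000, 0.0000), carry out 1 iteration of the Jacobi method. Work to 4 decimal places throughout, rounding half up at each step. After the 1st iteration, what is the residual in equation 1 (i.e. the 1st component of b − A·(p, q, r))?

-1.6033

Iteration 1:
  p = (-11 - (1)·0.0000 - (-4)·0.0000) / (6) = -1.8333
  q = (5 - (2)·0.0000 - (3)·0.0000) / (7) = 0.7143
  r = (-2 - (-4)·0.0000 - (-2)·0.0000) / (9) = -0.2222
Residual b − A·x = (-1.6033, 4.3331, -5.9048)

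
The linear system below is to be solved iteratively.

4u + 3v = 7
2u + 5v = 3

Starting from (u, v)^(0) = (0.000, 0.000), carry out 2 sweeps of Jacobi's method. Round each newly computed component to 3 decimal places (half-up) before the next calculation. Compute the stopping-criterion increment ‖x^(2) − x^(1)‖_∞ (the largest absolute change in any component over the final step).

Iteration 1:
  u = (7 - (3)·0.000) / (4) = 1.750
  v = (3 - (2)·0.000) / (5) = 0.600
Iteration 2:
  u = (7 - (3)·0.600) / (4) = 1.300
  v = (3 - (2)·1.750) / (5) = -0.100
Change: (-0.450, -0.700) → max |·| = 0.700

0.700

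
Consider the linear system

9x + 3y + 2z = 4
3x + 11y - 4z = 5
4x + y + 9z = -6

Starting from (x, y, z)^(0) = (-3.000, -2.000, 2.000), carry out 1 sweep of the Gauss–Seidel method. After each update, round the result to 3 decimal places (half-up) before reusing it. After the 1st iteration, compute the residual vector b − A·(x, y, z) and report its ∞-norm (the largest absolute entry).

Iteration 1:
  x = (4 - (3)·-2.000 - (2)·2.000) / (9) = 0.667
  y = (5 - (3)·0.667 - (-4)·2.000) / (11) = 1.000
  z = (-6 - (4)·0.667 - (1)·1.000) / (9) = -1.074
Residual b − A·x = (-2.855, -12.297, -0.002); ∞-norm = 12.297

12.297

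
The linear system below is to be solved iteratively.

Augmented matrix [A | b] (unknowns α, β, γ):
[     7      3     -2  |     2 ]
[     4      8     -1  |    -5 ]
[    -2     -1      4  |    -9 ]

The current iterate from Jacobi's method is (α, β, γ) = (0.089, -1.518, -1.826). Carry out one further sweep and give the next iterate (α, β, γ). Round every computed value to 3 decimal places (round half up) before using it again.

(0.415, -0.898, -2.585)

One sweep:
  α = (2 - (3)·-1.518 - (-2)·-1.826) / (7) = 0.415
  β = (-5 - (4)·0.089 - (-1)·-1.826) / (8) = -0.898
  γ = (-9 - (-2)·0.089 - (-1)·-1.518) / (4) = -2.585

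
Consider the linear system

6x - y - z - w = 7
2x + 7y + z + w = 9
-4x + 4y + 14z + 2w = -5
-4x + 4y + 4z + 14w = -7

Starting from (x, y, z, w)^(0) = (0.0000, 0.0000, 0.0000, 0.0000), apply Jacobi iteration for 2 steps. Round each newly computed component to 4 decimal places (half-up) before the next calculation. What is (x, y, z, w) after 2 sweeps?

Iteration 1:
  x = (7 - (-1)·0.0000 - (-1)·0.0000 - (-1)·0.0000) / (6) = 1.1667
  y = (9 - (2)·0.0000 - (1)·0.0000 - (1)·0.0000) / (7) = 1.2857
  z = (-5 - (-4)·0.0000 - (4)·0.0000 - (2)·0.0000) / (14) = -0.3571
  w = (-7 - (-4)·0.0000 - (4)·0.0000 - (4)·0.0000) / (14) = -0.5000
Iteration 2:
  x = (7 - (-1)·1.2857 - (-1)·-0.3571 - (-1)·-0.5000) / (6) = 1.2381
  y = (9 - (2)·1.1667 - (1)·-0.3571 - (1)·-0.5000) / (7) = 1.0748
  z = (-5 - (-4)·1.1667 - (4)·1.2857 - (2)·-0.5000) / (14) = -0.3197
  w = (-7 - (-4)·1.1667 - (4)·1.2857 - (4)·-0.3571) / (14) = -0.4320

(1.2381, 1.0748, -0.3197, -0.4320)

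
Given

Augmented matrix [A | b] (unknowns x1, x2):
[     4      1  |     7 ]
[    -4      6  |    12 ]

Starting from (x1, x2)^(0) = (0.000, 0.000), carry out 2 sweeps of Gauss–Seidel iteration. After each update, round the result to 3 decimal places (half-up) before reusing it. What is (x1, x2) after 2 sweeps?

Iteration 1:
  x1 = (7 - (1)·0.000) / (4) = 1.750
  x2 = (12 - (-4)·1.750) / (6) = 3.167
Iteration 2:
  x1 = (7 - (1)·3.167) / (4) = 0.958
  x2 = (12 - (-4)·0.958) / (6) = 2.639

(0.958, 2.639)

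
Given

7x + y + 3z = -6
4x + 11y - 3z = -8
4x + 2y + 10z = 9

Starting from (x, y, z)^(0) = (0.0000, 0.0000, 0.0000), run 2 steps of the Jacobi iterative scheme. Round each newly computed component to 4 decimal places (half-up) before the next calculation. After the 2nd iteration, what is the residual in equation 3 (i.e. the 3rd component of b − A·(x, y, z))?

0.0132

Iteration 1:
  x = (-6 - (1)·0.0000 - (3)·0.0000) / (7) = -0.8571
  y = (-8 - (4)·0.0000 - (-3)·0.0000) / (11) = -0.7273
  z = (9 - (4)·0.0000 - (2)·0.0000) / (10) = 0.9000
Iteration 2:
  x = (-6 - (1)·-0.7273 - (3)·0.9000) / (7) = -1.1390
  y = (-8 - (4)·-0.8571 - (-3)·0.9000) / (11) = -0.1701
  z = (9 - (4)·-0.8571 - (2)·-0.7273) / (10) = 1.3883
Residual b − A·x = (-2.0218, 2.5920, 0.0132)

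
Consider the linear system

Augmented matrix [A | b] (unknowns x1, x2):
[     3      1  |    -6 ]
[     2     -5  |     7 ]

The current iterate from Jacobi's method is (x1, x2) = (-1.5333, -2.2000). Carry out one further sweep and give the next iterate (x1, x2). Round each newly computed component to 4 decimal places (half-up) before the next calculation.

(-1.2667, -2.0133)

One sweep:
  x1 = (-6 - (1)·-2.2000) / (3) = -1.2667
  x2 = (7 - (2)·-1.5333) / (-5) = -2.0133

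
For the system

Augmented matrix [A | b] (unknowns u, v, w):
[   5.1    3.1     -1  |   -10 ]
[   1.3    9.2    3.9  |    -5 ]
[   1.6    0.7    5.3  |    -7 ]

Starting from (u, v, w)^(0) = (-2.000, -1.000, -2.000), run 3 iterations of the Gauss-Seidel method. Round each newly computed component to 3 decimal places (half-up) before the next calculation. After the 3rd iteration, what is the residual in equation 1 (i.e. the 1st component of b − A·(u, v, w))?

Iteration 1:
  u = (-10 - (3.1)·-1.000 - (-1)·-2.000) / (5.1) = -1.745
  v = (-5 - (1.3)·-1.745 - (3.9)·-2.000) / (9.2) = 0.551
  w = (-7 - (1.6)·-1.745 - (0.7)·0.551) / (5.3) = -0.867
Iteration 2:
  u = (-10 - (3.1)·0.551 - (-1)·-0.867) / (5.1) = -2.466
  v = (-5 - (1.3)·-2.466 - (3.9)·-0.867) / (9.2) = 0.173
  w = (-7 - (1.6)·-2.466 - (0.7)·0.173) / (5.3) = -0.599
Iteration 3:
  u = (-10 - (3.1)·0.173 - (-1)·-0.599) / (5.1) = -2.183
  v = (-5 - (1.3)·-2.183 - (3.9)·-0.599) / (9.2) = 0.019
  w = (-7 - (1.6)·-2.183 - (0.7)·0.019) / (5.3) = -0.664
Residual b − A·x = (0.410, 0.253, -0.001)

0.410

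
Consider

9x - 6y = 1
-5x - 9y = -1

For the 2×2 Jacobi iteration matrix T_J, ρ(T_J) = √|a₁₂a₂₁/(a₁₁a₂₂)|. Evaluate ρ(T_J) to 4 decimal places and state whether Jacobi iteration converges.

a₁₂a₂₁/(a₁₁a₂₂) = (-6)·(-5) / ((9)·(-9)) = -0.370370
ρ = √|-0.370370| = √0.370370 = 0.6086
ρ < 1, so Jacobi converges

0.6086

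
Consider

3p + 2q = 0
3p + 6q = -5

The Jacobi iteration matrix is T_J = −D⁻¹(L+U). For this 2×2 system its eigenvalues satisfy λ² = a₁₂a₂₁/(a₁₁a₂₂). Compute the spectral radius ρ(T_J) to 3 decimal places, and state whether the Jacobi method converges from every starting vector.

a₁₂a₂₁/(a₁₁a₂₂) = (2)·(3) / ((3)·(6)) = 0.333333
ρ = √|0.333333| = √0.333333 = 0.577
ρ < 1, so Jacobi converges

0.577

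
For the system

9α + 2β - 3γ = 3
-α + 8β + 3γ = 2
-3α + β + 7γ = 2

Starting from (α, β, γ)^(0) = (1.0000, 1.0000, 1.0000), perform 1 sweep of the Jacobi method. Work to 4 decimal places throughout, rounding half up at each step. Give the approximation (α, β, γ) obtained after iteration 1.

Iteration 1:
  α = (3 - (2)·1.0000 - (-3)·1.0000) / (9) = 0.4444
  β = (2 - (-1)·1.0000 - (3)·1.0000) / (8) = 0.0000
  γ = (2 - (-3)·1.0000 - (1)·1.0000) / (7) = 0.5714

(0.4444, 0.0000, 0.5714)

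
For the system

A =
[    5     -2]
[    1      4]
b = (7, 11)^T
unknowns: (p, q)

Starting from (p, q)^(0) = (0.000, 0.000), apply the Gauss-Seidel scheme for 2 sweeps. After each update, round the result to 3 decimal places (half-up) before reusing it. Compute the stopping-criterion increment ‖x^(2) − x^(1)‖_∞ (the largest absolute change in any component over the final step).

0.960

Iteration 1:
  p = (7 - (-2)·0.000) / (5) = 1.400
  q = (11 - (1)·1.400) / (4) = 2.400
Iteration 2:
  p = (7 - (-2)·2.400) / (5) = 2.360
  q = (11 - (1)·2.360) / (4) = 2.160
Change: (0.960, -0.240) → max |·| = 0.960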